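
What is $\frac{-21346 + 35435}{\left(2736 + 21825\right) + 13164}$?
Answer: $\frac{14089}{37725} \approx 0.37347$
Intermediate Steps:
$\frac{-21346 + 35435}{\left(2736 + 21825\right) + 13164} = \frac{14089}{24561 + 13164} = \frac{14089}{37725}$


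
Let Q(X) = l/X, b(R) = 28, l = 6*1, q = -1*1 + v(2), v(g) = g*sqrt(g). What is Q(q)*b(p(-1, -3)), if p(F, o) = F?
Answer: 24 + 48*sqrt(2) ≈ 91.882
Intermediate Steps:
v(g) = g**(3/2)
q = -1 + 2*sqrt(2) (q = -1*1 + 2**(3/2) = -1 + 2*sqrt(2) ≈ 1.8284)
l = 6
Q(X) = 6/X
Q(q)*b(p(-1, -3)) = (6/(-1 + 2*sqrt(2)))*28 = 168/(-1 + 2*sqrt(2))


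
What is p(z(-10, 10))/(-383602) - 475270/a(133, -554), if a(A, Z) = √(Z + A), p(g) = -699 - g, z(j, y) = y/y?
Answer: 350/191801 + 475270*I*√421/421 ≈ 0.0018248 + 23163.0*I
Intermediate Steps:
z(j, y) = 1
a(A, Z) = √(A + Z)
p(z(-10, 10))/(-383602) - 475270/a(133, -554) = (-699 - 1*1)/(-383602) - 475270/√(133 - 554) = (-699 - 1)*(-1/383602) - 475270*(-I*√421/421) = -700*(-1/383602) - 475270*(-I*√421/421) = 350/191801 - (-475270)*I*√421/421 = 350/191801 + 475270*I*√421/421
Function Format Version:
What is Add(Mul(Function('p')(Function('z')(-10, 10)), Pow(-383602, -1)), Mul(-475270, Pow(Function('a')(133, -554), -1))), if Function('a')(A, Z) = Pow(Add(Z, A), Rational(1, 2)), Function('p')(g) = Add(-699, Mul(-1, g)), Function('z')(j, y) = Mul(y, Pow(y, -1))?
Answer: Add(Rational(350, 191801), Mul(Rational(475270, 421), I, Pow(421, Rational(1, 2)))) ≈ Add(0.0018248, Mul(23163., I))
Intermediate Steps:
Function('z')(j, y) = 1
Function('a')(A, Z) = Pow(Add(A, Z), Rational(1, 2))
Add(Mul(Function('p')(Function('z')(-10, 10)), Pow(-383602, -1)), Mul(-475270, Pow(Function('a')(133, -554), -1))) = Add(Mul(Add(-699, Mul(-1, 1)), Pow(-383602, -1)), Mul(-475270, Pow(Pow(Add(133, -554), Rational(1, 2)), -1))) = Add(Mul(Add(-699, -1), Rational(-1, 383602)), Mul(-475270, Pow(Pow(-421, Rational(1, 2)), -1))) = Add(Mul(-700, Rational(-1, 383602)), Mul(-475270, Pow(Mul(I, Pow(421, Rational(1, 2))), -1))) = Add(Rational(350, 191801), Mul(-475270, Mul(Rational(-1, 421), I, Pow(421, Rational(1, 2))))) = Add(Rational(350, 191801), Mul(Rational(475270, 421), I, Pow(421, Rational(1, 2))))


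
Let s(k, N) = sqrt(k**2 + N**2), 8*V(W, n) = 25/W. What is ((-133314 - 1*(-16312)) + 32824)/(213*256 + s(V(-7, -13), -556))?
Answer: -14394421837824/9323308079503 + 4713968*sqrt(969451121)/9323308079503 ≈ -1.5282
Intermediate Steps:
V(W, n) = 25/(8*W) (V(W, n) = (25/W)/8 = 25/(8*W))
s(k, N) = sqrt(N**2 + k**2)
((-133314 - 1*(-16312)) + 32824)/(213*256 + s(V(-7, -13), -556)) = ((-133314 - 1*(-16312)) + 32824)/(213*256 + sqrt((-556)**2 + ((25/8)/(-7))**2)) = ((-133314 + 16312) + 32824)/(54528 + sqrt(309136 + ((25/8)*(-1/7))**2)) = (-117002 + 32824)/(54528 + sqrt(309136 + (-25/56)**2)) = -84178/(54528 + sqrt(309136 + 625/3136)) = -84178/(54528 + sqrt(969451121/3136)) = -84178/(54528 + sqrt(969451121)/56)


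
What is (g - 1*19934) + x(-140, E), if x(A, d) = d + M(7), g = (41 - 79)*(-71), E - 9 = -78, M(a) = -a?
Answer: -17312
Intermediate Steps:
E = -69 (E = 9 - 78 = -69)
g = 2698 (g = -38*(-71) = 2698)
x(A, d) = -7 + d (x(A, d) = d - 1*7 = d - 7 = -7 + d)
(g - 1*19934) + x(-140, E) = (2698 - 1*19934) + (-7 - 69) = (2698 - 19934) - 76 = -17236 - 76 = -17312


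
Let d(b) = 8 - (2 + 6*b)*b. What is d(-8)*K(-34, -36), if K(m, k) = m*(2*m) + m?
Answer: -820080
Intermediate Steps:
d(b) = 8 - b*(2 + 6*b)
K(m, k) = m + 2*m**2 (K(m, k) = 2*m**2 + m = m + 2*m**2)
d(-8)*K(-34, -36) = (8 - 6*(-8)**2 - 2*(-8))*(-34*(1 + 2*(-34))) = (8 - 6*64 + 16)*(-34*(1 - 68)) = (8 - 384 + 16)*(-34*(-67)) = -360*2278 = -820080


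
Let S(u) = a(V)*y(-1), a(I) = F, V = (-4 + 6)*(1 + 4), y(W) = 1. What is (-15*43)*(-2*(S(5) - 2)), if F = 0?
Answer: -2580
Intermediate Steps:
V = 10 (V = 2*5 = 10)
a(I) = 0
S(u) = 0 (S(u) = 0*1 = 0)
(-15*43)*(-2*(S(5) - 2)) = (-15*43)*(-2*(0 - 2)) = -(-1290)*(-2) = -645*4 = -2580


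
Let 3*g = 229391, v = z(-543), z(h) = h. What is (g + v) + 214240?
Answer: 870482/3 ≈ 2.9016e+5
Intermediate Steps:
v = -543
g = 229391/3 (g = (⅓)*229391 = 229391/3 ≈ 76464.)
(g + v) + 214240 = (229391/3 - 543) + 214240 = 227762/3 + 214240 = 870482/3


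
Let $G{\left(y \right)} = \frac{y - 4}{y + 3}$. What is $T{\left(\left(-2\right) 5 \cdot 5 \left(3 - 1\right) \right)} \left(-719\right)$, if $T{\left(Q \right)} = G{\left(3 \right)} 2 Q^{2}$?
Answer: $\frac{7190000}{3} \approx 2.3967 \cdot 10^{6}$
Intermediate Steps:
$G{\left(y \right)} = \frac{-4 + y}{3 + y}$
$T{\left(Q \right)} = - \frac{Q^{2}}{3}$ ($T{\left(Q \right)} = \frac{-4 + 3}{3 + 3} \cdot 2 Q^{2} = \frac{1}{6} \left(-1\right) 2 Q^{2} = - \frac{2 Q^{2}}{6} = - \frac{Q^{2}}{3}$)
$T{\left(\left(-2\right) 5 \cdot 5 \left(3 - 1\right) \right)} \left(-719\right) = - \frac{\left(\left(-2\right) 5 \cdot 5 \left(3 - 1\right)\right)^{2}}{3} \left(-719\right) = - \frac{\left(\left(-10\right) 5 \left(3 - 1\right)\right)^{2}}{3} \left(-719\right) = - \frac{\left(\left(-50\right) 2\right)^{2}}{3} \left(-719\right) = - \frac{\left(-100\right)^{2}}{3} \left(-719\right) = \left(- \frac{1}{3}\right) 10000 \left(-719\right) = \left(- \frac{10000}{3}\right) \left(-719\right) = \frac{7190000}{3}$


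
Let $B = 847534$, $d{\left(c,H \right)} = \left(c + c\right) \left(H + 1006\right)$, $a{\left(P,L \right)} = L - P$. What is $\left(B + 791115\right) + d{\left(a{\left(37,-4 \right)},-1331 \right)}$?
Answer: $1665299$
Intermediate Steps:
$d{\left(c,H \right)} = 2 c \left(1006 + H\right)$
$\left(B + 791115\right) + d{\left(a{\left(37,-4 \right)},-1331 \right)} = \left(847534 + 791115\right) + 2 \left(-4 - 37\right) \left(1006 - 1331\right) = 1638649 + 2 \left(-4 - 37\right) \left(-325\right) = 1638649 + 2 \left(-41\right) \left(-325\right) = 1638649 + 26650 = 1665299$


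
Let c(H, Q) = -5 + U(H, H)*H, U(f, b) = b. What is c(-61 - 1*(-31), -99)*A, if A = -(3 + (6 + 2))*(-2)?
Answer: 19690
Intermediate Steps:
c(H, Q) = -5 + H**2 (c(H, Q) = -5 + H*H = -5 + H**2)
A = 22 (A = -(3 + 8)*(-2) = -11*(-2) = -1*(-22) = 22)
c(-61 - 1*(-31), -99)*A = (-5 + (-61 - 1*(-31))**2)*22 = (-5 + (-61 + 31)**2)*22 = (-5 + (-30)**2)*22 = (-5 + 900)*22 = 895*22 = 19690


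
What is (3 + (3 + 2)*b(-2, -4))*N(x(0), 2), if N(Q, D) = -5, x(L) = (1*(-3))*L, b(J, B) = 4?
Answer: -115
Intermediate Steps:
x(L) = -3*L
(3 + (3 + 2)*b(-2, -4))*N(x(0), 2) = (3 + (3 + 2)*4)*(-5) = (3 + 5*4)*(-5) = (3 + 20)*(-5) = 23*(-5) = -115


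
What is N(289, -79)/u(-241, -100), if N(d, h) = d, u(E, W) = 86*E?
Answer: -289/20726 ≈ -0.013944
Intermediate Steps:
N(289, -79)/u(-241, -100) = 289/((86*(-241))) = 289/(-20726) = 289*(-1/20726) = -289/20726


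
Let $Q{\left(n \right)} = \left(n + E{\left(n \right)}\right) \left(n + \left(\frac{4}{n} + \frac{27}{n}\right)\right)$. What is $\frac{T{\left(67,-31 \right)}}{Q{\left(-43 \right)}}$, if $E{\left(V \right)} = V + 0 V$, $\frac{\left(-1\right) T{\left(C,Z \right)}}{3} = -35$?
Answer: $\frac{21}{752} \approx 0.027926$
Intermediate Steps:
$T{\left(C,Z \right)} = 105$ ($T{\left(C,Z \right)} = \left(-3\right) \left(-35\right) = 105$)
$E{\left(V \right)} = V$ ($E{\left(V \right)} = V + 0 = V$)
$Q{\left(n \right)} = 2 n \left(n + \frac{31}{n}\right)$ ($Q{\left(n \right)} = \left(n + n\right) \left(n + \left(\frac{4}{n} + \frac{27}{n}\right)\right) = 2 n \left(n + \frac{31}{n}\right)$)
$\frac{T{\left(67,-31 \right)}}{Q{\left(-43 \right)}} = \frac{105}{62 + 2 \left(-43\right)^{2}} = \frac{105}{62 + 2 \cdot 1849} = \frac{105}{62 + 3698} = \frac{105}{3760} = 105 \cdot \frac{1}{3760} = \frac{21}{752}$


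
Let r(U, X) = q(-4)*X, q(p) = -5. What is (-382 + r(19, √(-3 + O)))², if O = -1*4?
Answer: 145749 + 3820*I*√7 ≈ 1.4575e+5 + 10107.0*I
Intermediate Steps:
O = -4
r(U, X) = -5*X
(-382 + r(19, √(-3 + O)))² = (-382 - 5*√(-3 - 4))² = (-382 - 5*I*√7)²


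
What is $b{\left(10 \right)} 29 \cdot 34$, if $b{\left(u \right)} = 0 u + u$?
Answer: $9860$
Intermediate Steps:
$b{\left(u \right)} = u$ ($b{\left(u \right)} = 0 + u = u$)
$b{\left(10 \right)} 29 \cdot 34 = 10 \cdot 29 \cdot 34 = 290 \cdot 34 = 9860$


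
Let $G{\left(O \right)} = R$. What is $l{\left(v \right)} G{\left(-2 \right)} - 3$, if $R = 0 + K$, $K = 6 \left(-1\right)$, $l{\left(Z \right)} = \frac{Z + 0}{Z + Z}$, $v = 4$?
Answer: $-6$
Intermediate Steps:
$l{\left(Z \right)} = \frac{1}{2}$ ($l{\left(Z \right)} = \frac{Z}{2 Z} = Z \frac{1}{2 Z} = \frac{1}{2}$)
$K = -6$
$R = -6$ ($R = 0 - 6 = -6$)
$G{\left(O \right)} = -6$
$l{\left(v \right)} G{\left(-2 \right)} - 3 = \frac{1}{2} \left(-6\right) - 3 = -3 - 3 = -6$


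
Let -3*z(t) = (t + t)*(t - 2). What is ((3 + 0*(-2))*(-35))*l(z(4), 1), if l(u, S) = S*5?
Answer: -525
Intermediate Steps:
z(t) = -2*t*(-2 + t)/3 (z(t) = -(t + t)*(t - 2)/3 = -2*t*(-2 + t)/3)
l(u, S) = 5*S
((3 + 0*(-2))*(-35))*l(z(4), 1) = ((3 + 0*(-2))*(-35))*(5*1) = ((3 + 0)*(-35))*5 = (3*(-35))*5 = -105*5 = -525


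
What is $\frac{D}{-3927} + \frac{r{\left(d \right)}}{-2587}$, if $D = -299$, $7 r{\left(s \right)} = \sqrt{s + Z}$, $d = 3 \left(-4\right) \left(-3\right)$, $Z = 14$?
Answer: $\frac{299}{3927} - \frac{5 \sqrt{2}}{18109} \approx 0.075749$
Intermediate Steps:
$d = 36$ ($d = \left(-12\right) \left(-3\right) = 36$)
$r{\left(s \right)} = \frac{\sqrt{14 + s}}{7}$ ($r{\left(s \right)} = \frac{\sqrt{s + 14}}{7} = \frac{\sqrt{14 + s}}{7}$)
$\frac{D}{-3927} + \frac{r{\left(d \right)}}{-2587} = - \frac{299}{-3927} + \frac{\frac{1}{7} \sqrt{14 + 36}}{-2587} = \left(-299\right) \left(- \frac{1}{3927}\right) + \frac{\sqrt{50}}{7} \left(- \frac{1}{2587}\right) = \frac{299}{3927} + \frac{5 \sqrt{2}}{7} \left(- \frac{1}{2587}\right) = \frac{299}{3927} - \frac{5 \sqrt{2}}{18109}$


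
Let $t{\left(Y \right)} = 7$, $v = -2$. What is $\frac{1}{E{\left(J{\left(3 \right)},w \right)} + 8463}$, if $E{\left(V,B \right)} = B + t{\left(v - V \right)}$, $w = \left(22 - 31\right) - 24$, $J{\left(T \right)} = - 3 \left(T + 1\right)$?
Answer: $\frac{1}{8437} \approx 0.00011853$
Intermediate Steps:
$J{\left(T \right)} = -3 - 3 T$ ($J{\left(T \right)} = - 3 \left(1 + T\right) = -3 - 3 T$)
$w = -33$ ($w = -9 - 24 = -33$)
$E{\left(V,B \right)} = 7 + B$ ($E{\left(V,B \right)} = B + 7 = 7 + B$)
$\frac{1}{E{\left(J{\left(3 \right)},w \right)} + 8463} = \frac{1}{\left(7 - 33\right) + 8463} = \frac{1}{-26 + 8463} = \frac{1}{8437}$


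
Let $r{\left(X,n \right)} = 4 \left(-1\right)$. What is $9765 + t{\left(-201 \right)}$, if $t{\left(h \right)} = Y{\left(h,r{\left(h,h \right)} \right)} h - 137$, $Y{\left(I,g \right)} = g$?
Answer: $10432$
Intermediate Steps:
$r{\left(X,n \right)} = -4$
$t{\left(h \right)} = -137 - 4 h$ ($t{\left(h \right)} = - 4 h - 137 = -137 - 4 h$)
$9765 + t{\left(-201 \right)} = 9765 - -667 = 9765 + \left(-137 + 804\right) = 9765 + 667 = 10432$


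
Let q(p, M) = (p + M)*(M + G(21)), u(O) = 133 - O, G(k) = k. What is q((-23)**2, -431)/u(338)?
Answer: 196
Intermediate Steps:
q(p, M) = (21 + M)*(M + p) (q(p, M) = (p + M)*(M + 21) = (M + p)*(21 + M) = (21 + M)*(M + p))
q((-23)**2, -431)/u(338) = ((-431)**2 + 21*(-431) + 21*(-23)**2 - 431*(-23)**2)/(133 - 1*338) = (185761 - 9051 + 21*529 - 431*529)/(133 - 338) = (185761 - 9051 + 11109 - 227999)/(-205) = -40180*(-1/205) = 196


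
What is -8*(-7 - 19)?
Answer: 208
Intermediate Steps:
-8*(-7 - 19) = -8*(-26) = 208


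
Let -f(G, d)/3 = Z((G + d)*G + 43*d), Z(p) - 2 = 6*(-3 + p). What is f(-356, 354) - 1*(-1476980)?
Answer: 1190216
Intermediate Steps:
Z(p) = -16 + 6*p (Z(p) = 2 + 6*(-3 + p) = 2 + (-18 + 6*p) = -16 + 6*p)
f(G, d) = 48 - 774*d - 18*G*(G + d) (f(G, d) = -3*(-16 + 6*((G + d)*G + 43*d)) = -3*(-16 + 6*(G*(G + d) + 43*d)) = -3*(-16 + 6*(43*d + G*(G + d))) = -3*(-16 + (258*d + 6*G*(G + d))) = -3*(-16 + 258*d + 6*G*(G + d)) = 48 - 774*d - 18*G*(G + d))
f(-356, 354) - 1*(-1476980) = (48 - 774*354 - 18*(-356)² - 18*(-356)*354) - 1*(-1476980) = (48 - 273996 - 18*126736 + 2268432) + 1476980 = (48 - 273996 - 2281248 + 2268432) + 1476980 = -286764 + 1476980 = 1190216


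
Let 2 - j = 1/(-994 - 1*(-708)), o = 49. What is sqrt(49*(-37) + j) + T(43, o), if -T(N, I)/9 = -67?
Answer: 603 + I*sqrt(148132270)/286 ≈ 603.0 + 42.556*I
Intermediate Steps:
T(N, I) = 603 (T(N, I) = -9*(-67) = 603)
j = 573/286 (j = 2 - 1/(-994 - 1*(-708)) = 2 - 1/(-994 + 708) = 2 - 1/(-286) = 2 - 1*(-1/286) = 2 + 1/286 = 573/286 ≈ 2.0035)
sqrt(49*(-37) + j) + T(43, o) = sqrt(49*(-37) + 573/286) + 603 = sqrt(-1813 + 573/286) + 603 = sqrt(-517945/286) + 603 = I*sqrt(148132270)/286 + 603 = 603 + I*sqrt(148132270)/286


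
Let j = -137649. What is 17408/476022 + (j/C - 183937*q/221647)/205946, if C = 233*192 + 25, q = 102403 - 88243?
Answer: -586524637809453125/28606393402682762706 ≈ -0.020503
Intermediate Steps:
q = 14160
C = 44761 (C = 44736 + 25 = 44761)
17408/476022 + (j/C - 183937*q/221647)/205946 = 17408/476022 + (-137649/44761 - 183937/(221647/14160))/205946 = 17408*(1/476022) + (-137649*1/44761 - 183937/(221647*(1/14160)))*(1/205946) = 8704/238011 + (-8097/2633 - 183937/221647/14160)*(1/205946) = 8704/238011 + (-8097/2633 - 183937*14160/221647)*(1/205946) = 8704/238011 + (-8097/2633 - 2604547920/221647)*(1/205946) = 8704/238011 - 6859569349119/583596551*1/205946 = 8704/238011 - 6859569349119/120189375292246 = -586524637809453125/28606393402682762706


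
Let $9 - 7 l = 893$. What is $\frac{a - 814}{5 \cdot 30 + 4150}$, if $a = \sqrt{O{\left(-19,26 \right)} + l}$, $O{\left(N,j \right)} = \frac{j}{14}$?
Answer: $- \frac{407}{2150} + \frac{i \sqrt{6097}}{30100} \approx -0.1893 + 0.0025941 i$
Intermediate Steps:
$O{\left(N,j \right)} = \frac{j}{14}$ ($O{\left(N,j \right)} = j \frac{1}{14} = \frac{j}{14}$)
$l = - \frac{884}{7}$ ($l = \frac{9}{7} - \frac{893}{7} = - \frac{884}{7} \approx -126.29$)
$a = \frac{i \sqrt{6097}}{7}$ ($a = \sqrt{\frac{1}{14} \cdot 26 - \frac{884}{7}} = \sqrt{\frac{13}{7} - \frac{884}{7}} = \sqrt{- \frac{871}{7}} = \frac{i \sqrt{6097}}{7} \approx 11.155 i$)
$\frac{a - 814}{5 \cdot 30 + 4150} = \frac{\frac{i \sqrt{6097}}{7} - 814}{5 \cdot 30 + 4150} = \frac{-814 + \frac{i \sqrt{6097}}{7}}{150 + 4150} = \frac{-814 + \frac{i \sqrt{6097}}{7}}{4300} = \left(-814 + \frac{i \sqrt{6097}}{7}\right) \frac{1}{4300} = - \frac{407}{2150} + \frac{i \sqrt{6097}}{30100}$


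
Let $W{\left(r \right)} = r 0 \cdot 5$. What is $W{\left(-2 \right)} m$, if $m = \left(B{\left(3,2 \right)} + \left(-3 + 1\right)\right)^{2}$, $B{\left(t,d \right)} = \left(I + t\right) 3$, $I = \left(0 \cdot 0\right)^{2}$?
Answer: $0$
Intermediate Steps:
$W{\left(r \right)} = 0$ ($W{\left(r \right)} = 0 \cdot 5 = 0$)
$I = 0$ ($I = 0^{2} = 0$)
$B{\left(t,d \right)} = 3 t$ ($B{\left(t,d \right)} = \left(0 + t\right) 3 = t 3 = 3 t$)
$m = 49$ ($m = \left(3 \cdot 3 + \left(-3 + 1\right)\right)^{2} = \left(9 - 2\right)^{2} = 7^{2} = 49$)
$W{\left(-2 \right)} m = 0 \cdot 49 = 0$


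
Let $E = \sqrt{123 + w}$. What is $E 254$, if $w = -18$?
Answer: $254 \sqrt{105} \approx 2602.7$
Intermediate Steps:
$E = \sqrt{105}$ ($E = \sqrt{123 - 18} = \sqrt{105} \approx 10.247$)
$E 254 = \sqrt{105} \cdot 254 = 254 \sqrt{105}$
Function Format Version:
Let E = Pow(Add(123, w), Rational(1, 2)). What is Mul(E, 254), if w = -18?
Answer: Mul(254, Pow(105, Rational(1, 2))) ≈ 2602.7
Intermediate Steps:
E = Pow(105, Rational(1, 2)) (E = Pow(Add(123, -18), Rational(1, 2)) = Pow(105, Rational(1, 2)) ≈ 10.247)
Mul(E, 254) = Mul(Pow(105, Rational(1, 2)), 254) = Mul(254, Pow(105, Rational(1, 2)))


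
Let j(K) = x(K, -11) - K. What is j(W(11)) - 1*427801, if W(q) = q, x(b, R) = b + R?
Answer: -427812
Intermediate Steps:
x(b, R) = R + b
j(K) = -11 (j(K) = (-11 + K) - K = -11)
j(W(11)) - 1*427801 = -11 - 1*427801 = -11 - 427801 = -427812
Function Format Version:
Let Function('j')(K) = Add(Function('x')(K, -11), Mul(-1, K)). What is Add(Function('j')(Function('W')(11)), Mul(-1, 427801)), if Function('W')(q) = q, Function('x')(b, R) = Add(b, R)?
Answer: -427812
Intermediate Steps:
Function('x')(b, R) = Add(R, b)
Function('j')(K) = -11 (Function('j')(K) = Add(Add(-11, K), Mul(-1, K)) = -11)
Add(Function('j')(Function('W')(11)), Mul(-1, 427801)) = Add(-11, Mul(-1, 427801)) = Add(-11, -427801) = -427812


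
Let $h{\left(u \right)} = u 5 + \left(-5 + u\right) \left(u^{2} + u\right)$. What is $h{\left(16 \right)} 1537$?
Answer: $4721664$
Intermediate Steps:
$h{\left(u \right)} = 5 u + \left(-5 + u\right) \left(u + u^{2}\right)$
$h{\left(16 \right)} 1537 = 16^{2} \left(-4 + 16\right) 1537 = 256 \cdot 12 \cdot 1537 = 3072 \cdot 1537 = 4721664$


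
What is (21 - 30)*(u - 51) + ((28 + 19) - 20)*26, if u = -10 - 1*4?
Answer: 1287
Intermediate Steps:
u = -14 (u = -10 - 4 = -14)
(21 - 30)*(u - 51) + ((28 + 19) - 20)*26 = (21 - 30)*(-14 - 51) + ((28 + 19) - 20)*26 = -9*(-65) + (47 - 20)*26 = 585 + 27*26 = 585 + 702 = 1287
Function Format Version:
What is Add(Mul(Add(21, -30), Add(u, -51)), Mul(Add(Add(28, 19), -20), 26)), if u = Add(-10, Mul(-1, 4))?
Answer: 1287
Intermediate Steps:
u = -14 (u = Add(-10, -4) = -14)
Add(Mul(Add(21, -30), Add(u, -51)), Mul(Add(Add(28, 19), -20), 26)) = Add(Mul(Add(21, -30), Add(-14, -51)), Mul(Add(Add(28, 19), -20), 26)) = Add(Mul(-9, -65), Mul(Add(47, -20), 26)) = Add(585, Mul(27, 26)) = Add(585, 702) = 1287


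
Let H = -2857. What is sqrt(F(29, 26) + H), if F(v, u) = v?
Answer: 2*I*sqrt(707) ≈ 53.179*I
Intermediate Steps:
sqrt(F(29, 26) + H) = sqrt(29 - 2857) = sqrt(-2828) = 2*I*sqrt(707)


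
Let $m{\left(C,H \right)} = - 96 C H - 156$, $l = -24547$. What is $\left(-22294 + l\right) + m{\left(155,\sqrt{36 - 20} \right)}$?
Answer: $-106517$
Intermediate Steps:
$m{\left(C,H \right)} = -156 - 96 C H$ ($m{\left(C,H \right)} = - 96 C H - 156 = -156 - 96 C H$)
$\left(-22294 + l\right) + m{\left(155,\sqrt{36 - 20} \right)} = \left(-22294 - 24547\right) - \left(156 + 14880 \sqrt{36 - 20}\right) = -46841 - \left(156 + 14880 \sqrt{16}\right) = -46841 - \left(156 + 14880 \cdot 4\right) = -46841 - 59676 = -106517$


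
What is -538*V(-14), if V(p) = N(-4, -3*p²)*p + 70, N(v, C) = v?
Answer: -67788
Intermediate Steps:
V(p) = 70 - 4*p (V(p) = -4*p + 70 = 70 - 4*p)
-538*V(-14) = -538*(70 - 4*(-14)) = -538*(70 + 56) = -538*126 = -67788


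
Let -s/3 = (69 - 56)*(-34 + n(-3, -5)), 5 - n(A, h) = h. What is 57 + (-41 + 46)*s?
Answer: 4737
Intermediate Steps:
n(A, h) = 5 - h
s = 936 (s = -3*(69 - 56)*(-34 + (5 - 1*(-5))) = -39*(-34 + (5 + 5)) = -39*(-34 + 10) = -39*(-24) = -3*(-312) = 936)
57 + (-41 + 46)*s = 57 + (-41 + 46)*936 = 57 + 5*936 = 57 + 4680 = 4737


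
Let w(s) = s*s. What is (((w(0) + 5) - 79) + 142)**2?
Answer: 4624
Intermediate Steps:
w(s) = s**2
(((w(0) + 5) - 79) + 142)**2 = (((0**2 + 5) - 79) + 142)**2 = (((0 + 5) - 79) + 142)**2 = ((5 - 79) + 142)**2 = (-74 + 142)**2 = 68**2 = 4624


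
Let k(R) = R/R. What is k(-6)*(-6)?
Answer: -6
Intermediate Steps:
k(R) = 1
k(-6)*(-6) = 1*(-6) = -6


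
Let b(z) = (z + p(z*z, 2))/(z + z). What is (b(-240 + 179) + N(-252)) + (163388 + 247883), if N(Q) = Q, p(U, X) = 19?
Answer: 25072180/61 ≈ 4.1102e+5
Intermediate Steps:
b(z) = (19 + z)/(2*z) (b(z) = (z + 19)/(z + z) = (19 + z)/((2*z)) = (19 + z)*(1/(2*z)) = (19 + z)/(2*z))
(b(-240 + 179) + N(-252)) + (163388 + 247883) = ((19 + (-240 + 179))/(2*(-240 + 179)) - 252) + (163388 + 247883) = ((½)*(19 - 61)/(-61) - 252) + 411271 = ((½)*(-1/61)*(-42) - 252) + 411271 = (21/61 - 252) + 411271 = -15351/61 + 411271 = 25072180/61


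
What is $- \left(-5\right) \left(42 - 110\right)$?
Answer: $-340$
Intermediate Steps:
$- \left(-5\right) \left(42 - 110\right) = - \left(-5\right) \left(-68\right) = \left(-1\right) 340 = -340$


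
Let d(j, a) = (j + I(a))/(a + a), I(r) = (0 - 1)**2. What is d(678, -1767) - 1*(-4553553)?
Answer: 16092255623/3534 ≈ 4.5536e+6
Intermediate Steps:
I(r) = 1 (I(r) = (-1)**2 = 1)
d(j, a) = (1 + j)/(2*a) (d(j, a) = (j + 1)/(a + a) = (1 + j)/((2*a)) = (1 + j)*(1/(2*a)) = (1 + j)/(2*a))
d(678, -1767) - 1*(-4553553) = (1/2)*(1 + 678)/(-1767) - 1*(-4553553) = (1/2)*(-1/1767)*679 + 4553553 = -679/3534 + 4553553 = 16092255623/3534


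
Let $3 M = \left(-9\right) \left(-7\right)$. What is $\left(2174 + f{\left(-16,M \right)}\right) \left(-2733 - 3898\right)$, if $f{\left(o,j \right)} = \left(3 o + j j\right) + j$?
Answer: $-17161028$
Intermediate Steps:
$M = 21$ ($M = \frac{\left(-9\right) \left(-7\right)}{3} = \frac{1}{3} \cdot 63 = 21$)
$f{\left(o,j \right)} = j + j^{2} + 3 o$ ($f{\left(o,j \right)} = \left(3 o + j^{2}\right) + j = \left(j^{2} + 3 o\right) + j = j + j^{2} + 3 o$)
$\left(2174 + f{\left(-16,M \right)}\right) \left(-2733 - 3898\right) = \left(2174 + \left(21 + 21^{2} + 3 \left(-16\right)\right)\right) \left(-2733 - 3898\right) = \left(2174 + \left(21 + 441 - 48\right)\right) \left(-6631\right) = \left(2174 + 414\right) \left(-6631\right) = 2588 \left(-6631\right) = -17161028$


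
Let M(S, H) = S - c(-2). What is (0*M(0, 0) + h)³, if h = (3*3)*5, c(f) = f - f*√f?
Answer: 91125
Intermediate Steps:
c(f) = f - f^(3/2)
M(S, H) = 2 + S - 2*I*√2 (M(S, H) = S - (-2 - (-2)^(3/2)) = S - (-2 - (-2)*I*√2) = S - (-2 + 2*I*√2) = S + (2 - 2*I*√2) = 2 + S - 2*I*√2)
h = 45 (h = 9*5 = 45)
(0*M(0, 0) + h)³ = (0*(2 + 0 - 2*I*√2) + 45)³ = (0*(2 - 2*I*√2) + 45)³ = (0 + 45)³ = 45³ = 91125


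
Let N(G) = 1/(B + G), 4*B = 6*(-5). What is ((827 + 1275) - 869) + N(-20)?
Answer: 67813/55 ≈ 1233.0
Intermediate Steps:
B = -15/2 (B = (6*(-5))/4 = (1/4)*(-30) = -15/2 ≈ -7.5000)
N(G) = 1/(-15/2 + G)
((827 + 1275) - 869) + N(-20) = ((827 + 1275) - 869) + 2/(-15 + 2*(-20)) = (2102 - 869) + 2/(-15 - 40) = 1233 + 2/(-55) = 1233 + 2*(-1/55) = 1233 - 2/55 = 67813/55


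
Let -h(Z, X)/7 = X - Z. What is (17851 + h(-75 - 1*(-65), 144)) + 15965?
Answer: 32738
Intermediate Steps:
h(Z, X) = -7*X + 7*Z (h(Z, X) = -7*(X - Z) = -7*X + 7*Z)
(17851 + h(-75 - 1*(-65), 144)) + 15965 = (17851 + (-7*144 + 7*(-75 - 1*(-65)))) + 15965 = (17851 + (-1008 + 7*(-75 + 65))) + 15965 = (17851 + (-1008 + 7*(-10))) + 15965 = (17851 + (-1008 - 70)) + 15965 = (17851 - 1078) + 15965 = 16773 + 15965 = 32738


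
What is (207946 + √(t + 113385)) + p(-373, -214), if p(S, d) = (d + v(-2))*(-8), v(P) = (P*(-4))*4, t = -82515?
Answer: 209402 + 21*√70 ≈ 2.0958e+5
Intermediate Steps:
v(P) = -16*P (v(P) = -4*P*4 = -16*P)
p(S, d) = -256 - 8*d (p(S, d) = (d - 16*(-2))*(-8) = (d + 32)*(-8) = (32 + d)*(-8) = -256 - 8*d)
(207946 + √(t + 113385)) + p(-373, -214) = (207946 + √(-82515 + 113385)) + (-256 - 8*(-214)) = (207946 + √30870) + (-256 + 1712) = (207946 + 21*√70) + 1456 = 209402 + 21*√70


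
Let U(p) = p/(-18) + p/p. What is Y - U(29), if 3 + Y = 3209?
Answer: 57719/18 ≈ 3206.6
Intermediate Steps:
U(p) = 1 - p/18 (U(p) = p*(-1/18) + 1 = -p/18 + 1 = 1 - p/18)
Y = 3206 (Y = -3 + 3209 = 3206)
Y - U(29) = 3206 - (1 - 1/18*29) = 3206 - (1 - 29/18) = 3206 - 1*(-11/18) = 3206 + 11/18 = 57719/18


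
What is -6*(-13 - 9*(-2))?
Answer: -30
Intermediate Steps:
-6*(-13 - 9*(-2)) = -6*(-13 + 18) = -6*5 = -30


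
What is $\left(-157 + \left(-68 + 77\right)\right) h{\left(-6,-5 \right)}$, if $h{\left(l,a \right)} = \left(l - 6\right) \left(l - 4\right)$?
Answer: $-17760$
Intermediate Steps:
$h{\left(l,a \right)} = \left(-6 + l\right) \left(-4 + l\right)$
$\left(-157 + \left(-68 + 77\right)\right) h{\left(-6,-5 \right)} = \left(-157 + \left(-68 + 77\right)\right) \left(24 + \left(-6\right)^{2} - -60\right) = \left(-157 + 9\right) \left(24 + 36 + 60\right) = \left(-148\right) 120 = -17760$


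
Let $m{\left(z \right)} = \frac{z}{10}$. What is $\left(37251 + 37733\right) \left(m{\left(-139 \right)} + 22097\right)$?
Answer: $\frac{8279395852}{5} \approx 1.6559 \cdot 10^{9}$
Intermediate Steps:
$m{\left(z \right)} = \frac{z}{10}$ ($m{\left(z \right)} = z \frac{1}{10} = \frac{z}{10}$)
$\left(37251 + 37733\right) \left(m{\left(-139 \right)} + 22097\right) = \left(37251 + 37733\right) \left(\frac{1}{10} \left(-139\right) + 22097\right) = 74984 \left(- \frac{139}{10} + 22097\right) = 74984 \cdot \frac{220831}{10} = \frac{8279395852}{5}$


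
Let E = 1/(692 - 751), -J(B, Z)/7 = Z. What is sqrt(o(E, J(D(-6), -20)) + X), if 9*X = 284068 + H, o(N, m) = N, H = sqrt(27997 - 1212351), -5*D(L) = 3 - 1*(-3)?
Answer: sqrt(988840177 + 3481*I*sqrt(1184354))/177 ≈ 177.66 + 0.34031*I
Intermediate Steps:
D(L) = -6/5 (D(L) = -(3 - 1*(-3))/5 = -(3 + 3)/5 = -1/5*6 = -6/5)
H = I*sqrt(1184354) (H = sqrt(-1184354) = I*sqrt(1184354) ≈ 1088.3*I)
J(B, Z) = -7*Z
E = -1/59 (E = 1/(-59) = -1/59 ≈ -0.016949)
X = 284068/9 + I*sqrt(1184354)/9 (X = (284068 + I*sqrt(1184354))/9 = 284068/9 + I*sqrt(1184354)/9 ≈ 31563.0 + 120.92*I)
sqrt(o(E, J(D(-6), -20)) + X) = sqrt(-1/59 + (284068/9 + I*sqrt(1184354)/9)) = sqrt(16760003/531 + I*sqrt(1184354)/9)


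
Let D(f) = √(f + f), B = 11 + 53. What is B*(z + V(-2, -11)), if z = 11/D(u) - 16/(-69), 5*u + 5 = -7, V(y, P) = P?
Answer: -47552/69 - 176*I*√30/3 ≈ -689.16 - 321.33*I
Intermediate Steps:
u = -12/5 (u = -1 + (⅕)*(-7) = -1 - 7/5 = -12/5 ≈ -2.4000)
B = 64
D(f) = √2*√f (D(f) = √(2*f) = √2*√f)
z = 16/69 - 11*I*√30/12 (z = 11/((√2*√(-12/5))) - 16/(-69) = 11/((√2*(2*I*√15/5))) - 16*(-1/69) = 11/((2*I*√30/5)) + 16/69 = 11*(-I*√30/12) + 16/69 = -11*I*√30/12 + 16/69 = 16/69 - 11*I*√30/12 ≈ 0.23188 - 5.0208*I)
B*(z + V(-2, -11)) = 64*((16/69 - 11*I*√30/12) - 11) = 64*(-743/69 - 11*I*√30/12) = -47552/69 - 176*I*√30/3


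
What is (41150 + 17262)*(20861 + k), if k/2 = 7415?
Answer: 2084782692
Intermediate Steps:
k = 14830 (k = 2*7415 = 14830)
(41150 + 17262)*(20861 + k) = (41150 + 17262)*(20861 + 14830) = 58412*35691 = 2084782692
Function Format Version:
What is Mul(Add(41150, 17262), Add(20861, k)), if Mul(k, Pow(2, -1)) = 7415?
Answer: 2084782692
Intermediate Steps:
k = 14830 (k = Mul(2, 7415) = 14830)
Mul(Add(41150, 17262), Add(20861, k)) = Mul(Add(41150, 17262), Add(20861, 14830)) = Mul(58412, 35691) = 2084782692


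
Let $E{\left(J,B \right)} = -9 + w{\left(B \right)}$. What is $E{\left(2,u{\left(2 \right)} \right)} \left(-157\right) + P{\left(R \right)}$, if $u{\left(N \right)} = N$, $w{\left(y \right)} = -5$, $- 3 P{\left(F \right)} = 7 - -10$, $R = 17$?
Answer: $\frac{6577}{3} \approx 2192.3$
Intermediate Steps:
$P{\left(F \right)} = - \frac{17}{3}$ ($P{\left(F \right)} = - \frac{7 - -10}{3} = - \frac{7 + 10}{3} = \left(- \frac{1}{3}\right) 17 = - \frac{17}{3}$)
$E{\left(J,B \right)} = -14$ ($E{\left(J,B \right)} = -9 - 5 = -14$)
$E{\left(2,u{\left(2 \right)} \right)} \left(-157\right) + P{\left(R \right)} = \left(-14\right) \left(-157\right) - \frac{17}{3} = 2198 - \frac{17}{3} = \frac{6577}{3}$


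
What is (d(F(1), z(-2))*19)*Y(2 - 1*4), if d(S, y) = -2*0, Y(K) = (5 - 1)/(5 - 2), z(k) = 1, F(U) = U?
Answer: 0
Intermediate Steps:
Y(K) = 4/3
d(S, y) = 0
(d(F(1), z(-2))*19)*Y(2 - 1*4) = (0*19)*(4/3) = 0*(4/3) = 0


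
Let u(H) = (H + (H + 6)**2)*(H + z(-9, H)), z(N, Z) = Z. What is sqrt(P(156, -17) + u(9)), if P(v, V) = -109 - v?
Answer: sqrt(3947) ≈ 62.825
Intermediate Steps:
u(H) = 2*H*(H + (6 + H)**2) (u(H) = (H + (H + 6)**2)*(H + H) = (H + (6 + H)**2)*(2*H) = 2*H*(H + (6 + H)**2))
sqrt(P(156, -17) + u(9)) = sqrt((-109 - 1*156) + 2*9*(9 + (6 + 9)**2)) = sqrt((-109 - 156) + 2*9*(9 + 15**2)) = sqrt(-265 + 2*9*(9 + 225)) = sqrt(-265 + 2*9*234) = sqrt(-265 + 4212) = sqrt(3947)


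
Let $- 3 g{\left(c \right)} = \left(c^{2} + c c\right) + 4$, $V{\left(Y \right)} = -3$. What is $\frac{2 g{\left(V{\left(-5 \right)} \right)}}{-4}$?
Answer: $\frac{11}{3} \approx 3.6667$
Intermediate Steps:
$g{\left(c \right)} = - \frac{4}{3} - \frac{2 c^{2}}{3}$ ($g{\left(c \right)} = - \frac{\left(c^{2} + c c\right) + 4}{3} = - \frac{\left(c^{2} + c^{2}\right) + 4}{3} = - \frac{2 c^{2} + 4}{3} = - \frac{4 + 2 c^{2}}{3} = - \frac{4}{3} - \frac{2 c^{2}}{3}$)
$\frac{2 g{\left(V{\left(-5 \right)} \right)}}{-4} = \frac{2 \left(- \frac{4}{3} - \frac{2 \left(-3\right)^{2}}{3}\right)}{-4} = 2 \left(- \frac{4}{3} - 6\right) \left(- \frac{1}{4}\right) = 2 \left(- \frac{22}{3}\right) \left(- \frac{1}{4}\right) = \left(- \frac{44}{3}\right) \left(- \frac{1}{4}\right) = \frac{11}{3}$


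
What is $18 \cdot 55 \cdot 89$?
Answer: $88110$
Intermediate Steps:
$18 \cdot 55 \cdot 89 = 990 \cdot 89 = 88110$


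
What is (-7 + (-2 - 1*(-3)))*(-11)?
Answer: 66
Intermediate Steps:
(-7 + (-2 - 1*(-3)))*(-11) = (-7 + (-2 + 3))*(-11) = (-7 + 1)*(-11) = -6*(-11) = 66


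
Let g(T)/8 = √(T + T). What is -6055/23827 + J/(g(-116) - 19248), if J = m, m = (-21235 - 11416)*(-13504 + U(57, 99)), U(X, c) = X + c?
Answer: -3123147963964687/137936123236 - 108956387*I*√58/5789068 ≈ -22642.0 - 143.34*I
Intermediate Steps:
g(T) = 8*√2*√T (g(T) = 8*√(T + T) = 8*√(2*T) = 8*(√2*√T) = 8*√2*√T)
m = 435825548 (m = (-21235 - 11416)*(-13504 + (57 + 99)) = -32651*(-13504 + 156) = -32651*(-13348) = 435825548)
J = 435825548
-6055/23827 + J/(g(-116) - 19248) = -6055/23827 + 435825548/(8*√2*√(-116) - 19248) = -6055*1/23827 + 435825548/(8*√2*(2*I*√29) - 19248) = -6055/23827 + 435825548/(16*I*√58 - 19248) = -6055/23827 + 435825548/(-19248 + 16*I*√58)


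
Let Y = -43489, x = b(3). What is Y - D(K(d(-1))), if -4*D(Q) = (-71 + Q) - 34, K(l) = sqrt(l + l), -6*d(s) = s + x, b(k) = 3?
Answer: -174061/4 + I*sqrt(6)/12 ≈ -43515.0 + 0.20412*I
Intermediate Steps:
x = 3
d(s) = -1/2 - s/6 (d(s) = -(s + 3)/6 = -(3 + s)/6 = -1/2 - s/6)
K(l) = sqrt(2)*sqrt(l) (K(l) = sqrt(2*l) = sqrt(2)*sqrt(l))
D(Q) = 105/4 - Q/4 (D(Q) = -((-71 + Q) - 34)/4 = -(-105 + Q)/4 = 105/4 - Q/4)
Y - D(K(d(-1))) = -43489 - (105/4 - sqrt(2)*sqrt(-1/2 - 1/6*(-1))/4) = -43489 - (105/4 - sqrt(2)*sqrt(-1/2 + 1/6)/4) = -43489 - (105/4 - sqrt(2)*sqrt(-1/3)/4) = -43489 - (105/4 - sqrt(2)*I*sqrt(3)/3/4) = -43489 - (105/4 - I*sqrt(6)/12) = -43489 + (-105/4 + I*sqrt(6)/12) = -174061/4 + I*sqrt(6)/12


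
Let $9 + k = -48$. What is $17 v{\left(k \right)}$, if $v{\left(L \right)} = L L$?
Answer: $55233$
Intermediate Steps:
$k = -57$ ($k = -9 - 48 = -57$)
$v{\left(L \right)} = L^{2}$
$17 v{\left(k \right)} = 17 \left(-57\right)^{2} = 17 \cdot 3249 = 55233$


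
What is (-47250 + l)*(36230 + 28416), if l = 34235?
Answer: -841367690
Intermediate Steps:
(-47250 + l)*(36230 + 28416) = (-47250 + 34235)*(36230 + 28416) = -13015*64646 = -841367690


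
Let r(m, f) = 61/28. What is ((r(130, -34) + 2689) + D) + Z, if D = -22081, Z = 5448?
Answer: -390371/28 ≈ -13942.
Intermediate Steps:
r(m, f) = 61/28 (r(m, f) = 61*(1/28) = 61/28)
((r(130, -34) + 2689) + D) + Z = ((61/28 + 2689) - 22081) + 5448 = (75353/28 - 22081) + 5448 = -542915/28 + 5448 = -390371/28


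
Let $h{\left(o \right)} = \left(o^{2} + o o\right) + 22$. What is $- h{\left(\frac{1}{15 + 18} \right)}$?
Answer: $- \frac{23960}{1089} \approx -22.002$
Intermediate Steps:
$h{\left(o \right)} = 22 + 2 o^{2}$ ($h{\left(o \right)} = \left(o^{2} + o^{2}\right) + 22 = 2 o^{2} + 22 = 22 + 2 o^{2}$)
$- h{\left(\frac{1}{15 + 18} \right)} = - (22 + 2 \left(\frac{1}{15 + 18}\right)^{2}) = - (22 + 2 \left(\frac{1}{33}\right)^{2}) = - (22 + \frac{2}{1089}) = \left(-1\right) \frac{23960}{1089} = - \frac{23960}{1089}$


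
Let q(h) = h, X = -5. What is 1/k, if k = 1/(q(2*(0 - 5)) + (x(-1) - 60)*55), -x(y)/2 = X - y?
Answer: -2870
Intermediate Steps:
x(y) = 10 + 2*y (x(y) = -2*(-5 - y) = 10 + 2*y)
k = -1/2870 (k = 1/(2*(0 - 5) + ((10 + 2*(-1)) - 60)*55) = 1/(2*(-5) + ((10 - 2) - 60)*55) = 1/(-10 + (8 - 60)*55) = 1/(-10 - 52*55) = 1/(-10 - 2860) = 1/(-2870) = -1/2870 ≈ -0.00034843)
1/k = 1/(-1/2870) = -2870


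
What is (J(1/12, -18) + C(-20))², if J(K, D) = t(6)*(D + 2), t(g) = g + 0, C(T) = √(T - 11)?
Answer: (-96 + I*√31)² ≈ 9185.0 - 1069.0*I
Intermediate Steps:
C(T) = √(-11 + T)
t(g) = g
J(K, D) = 12 + 6*D (J(K, D) = 6*(D + 2) = 6*(2 + D) = 12 + 6*D)
(J(1/12, -18) + C(-20))² = ((12 + 6*(-18)) + √(-11 - 20))² = ((12 - 108) + √(-31))² = (-96 + I*√31)²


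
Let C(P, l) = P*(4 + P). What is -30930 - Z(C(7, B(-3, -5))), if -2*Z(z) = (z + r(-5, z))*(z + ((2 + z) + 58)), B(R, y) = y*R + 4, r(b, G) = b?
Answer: -23226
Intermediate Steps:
B(R, y) = 4 + R*y (B(R, y) = R*y + 4 = 4 + R*y)
Z(z) = -(-5 + z)*(60 + 2*z)/2 (Z(z) = -(z - 5)*(z + ((2 + z) + 58))/2 = -(-5 + z)*(z + (60 + z))/2 = -(-5 + z)*(60 + 2*z)/2)
-30930 - Z(C(7, B(-3, -5))) = -30930 - (150 - (7*(4 + 7))² - 175*(4 + 7)) = -30930 - (150 - (7*11)² - 175*11) = -30930 - (150 - 1*77² - 25*77) = -30930 - (150 - 1*5929 - 1925) = -30930 - (150 - 5929 - 1925) = -30930 - 1*(-7704) = -30930 + 7704 = -23226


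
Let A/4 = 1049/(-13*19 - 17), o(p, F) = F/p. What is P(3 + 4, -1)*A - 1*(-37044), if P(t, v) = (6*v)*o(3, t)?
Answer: 1229795/33 ≈ 37267.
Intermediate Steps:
P(t, v) = 2*t*v (P(t, v) = (6*v)*(t/3) = 2*t*v)
A = -1049/66 (A = 4*(1049/(-13*19 - 17)) = 4*(1049/(-247 - 17)) = 4*(1049/(-264)) = 4*(1049*(-1/264)) = 4*(-1049/264) = -1049/66 ≈ -15.894)
P(3 + 4, -1)*A - 1*(-37044) = (2*(3 + 4)*(-1))*(-1049/66) - 1*(-37044) = (2*7*(-1))*(-1049/66) + 37044 = -14*(-1049/66) + 37044 = 7343/33 + 37044 = 1229795/33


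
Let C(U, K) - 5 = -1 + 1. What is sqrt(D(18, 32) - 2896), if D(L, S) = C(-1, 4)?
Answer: 7*I*sqrt(59) ≈ 53.768*I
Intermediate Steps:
C(U, K) = 5 (C(U, K) = 5 + (-1 + 1) = 5 + 0 = 5)
D(L, S) = 5
sqrt(D(18, 32) - 2896) = sqrt(5 - 2896) = sqrt(-2891) = 7*I*sqrt(59)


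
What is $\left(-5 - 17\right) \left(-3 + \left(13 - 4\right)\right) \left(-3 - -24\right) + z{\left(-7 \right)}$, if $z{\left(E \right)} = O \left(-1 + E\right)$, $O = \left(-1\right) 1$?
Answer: $-2764$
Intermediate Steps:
$O = -1$
$z{\left(E \right)} = 1 - E$ ($z{\left(E \right)} = - (-1 + E) = 1 - E$)
$\left(-5 - 17\right) \left(-3 + \left(13 - 4\right)\right) \left(-3 - -24\right) + z{\left(-7 \right)} = \left(-5 - 17\right) \left(-3 + \left(13 - 4\right)\right) \left(-3 - -24\right) + \left(1 - -7\right) = - 22 \left(-3 + \left(13 - 4\right)\right) \left(-3 + 24\right) + \left(1 + 7\right) = - 22 \left(-3 + 9\right) 21 + 8 = \left(-22\right) 6 \cdot 21 + 8 = \left(-132\right) 21 + 8 = -2772 + 8 = -2764$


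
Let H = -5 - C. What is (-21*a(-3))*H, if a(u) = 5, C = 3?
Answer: 840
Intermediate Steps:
H = -8 (H = -5 - 1*3 = -5 - 3 = -8)
(-21*a(-3))*H = -21*5*(-8) = -105*(-8) = 840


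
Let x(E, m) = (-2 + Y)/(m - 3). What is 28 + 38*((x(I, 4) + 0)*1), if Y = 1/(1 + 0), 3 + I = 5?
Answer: -10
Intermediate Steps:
I = 2 (I = -3 + 5 = 2)
Y = 1 (Y = 1/1 = 1)
x(E, m) = -1/(-3 + m) (x(E, m) = (-2 + 1)/(m - 3) = -1/(-3 + m))
28 + 38*((x(I, 4) + 0)*1) = 28 + 38*((-1/(-3 + 4) + 0)*1) = 28 + 38*((-1/1 + 0)*1) = 28 + 38*((-1*1 + 0)*1) = 28 + 38*((-1 + 0)*1) = 28 + 38*(-1*1) = 28 + 38*(-1) = 28 - 38 = -10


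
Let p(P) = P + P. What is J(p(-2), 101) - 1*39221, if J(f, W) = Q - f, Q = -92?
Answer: -39309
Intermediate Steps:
p(P) = 2*P
J(f, W) = -92 - f
J(p(-2), 101) - 1*39221 = (-92 - 2*(-2)) - 1*39221 = (-92 - 1*(-4)) - 39221 = (-92 + 4) - 39221 = -88 - 39221 = -39309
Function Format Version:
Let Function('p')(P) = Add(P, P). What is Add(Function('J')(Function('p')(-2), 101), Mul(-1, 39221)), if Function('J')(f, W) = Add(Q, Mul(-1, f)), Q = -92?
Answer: -39309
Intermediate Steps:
Function('p')(P) = Mul(2, P)
Function('J')(f, W) = Add(-92, Mul(-1, f))
Add(Function('J')(Function('p')(-2), 101), Mul(-1, 39221)) = Add(Add(-92, Mul(-1, Mul(2, -2))), Mul(-1, 39221)) = Add(Add(-92, Mul(-1, -4)), -39221) = Add(Add(-92, 4), -39221) = Add(-88, -39221) = -39309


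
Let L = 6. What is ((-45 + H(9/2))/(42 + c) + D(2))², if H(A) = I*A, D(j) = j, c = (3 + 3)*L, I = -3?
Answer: 25/16 ≈ 1.5625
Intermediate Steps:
c = 36 (c = (3 + 3)*6 = 6*6 = 36)
H(A) = -3*A
((-45 + H(9/2))/(42 + c) + D(2))² = ((-45 - 27/2)/(42 + 36) + 2)² = ((-45 - 27/2)/78 + 2)² = ((-45 - 3*9/2)*(1/78) + 2)² = ((-45 - 27/2)*(1/78) + 2)² = (-117/2*1/78 + 2)² = (-¾ + 2)² = (5/4)² = 25/16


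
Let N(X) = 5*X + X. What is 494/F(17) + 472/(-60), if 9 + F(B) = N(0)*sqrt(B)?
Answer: -2824/45 ≈ -62.756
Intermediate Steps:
N(X) = 6*X
F(B) = -9 (F(B) = -9 + (6*0)*sqrt(B) = -9 + 0*sqrt(B) = -9 + 0 = -9)
494/F(17) + 472/(-60) = 494/(-9) + 472/(-60) = 494*(-1/9) + 472*(-1/60) = -494/9 - 118/15 = -2824/45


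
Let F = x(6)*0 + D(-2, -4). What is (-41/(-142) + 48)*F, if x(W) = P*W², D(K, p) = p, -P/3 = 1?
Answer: -13714/71 ≈ -193.16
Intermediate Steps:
P = -3 (P = -3*1 = -3)
x(W) = -3*W²
F = -4 (F = -3*6²*0 - 4 = -3*36*0 - 4 = -108*0 - 4 = 0 - 4 = -4)
(-41/(-142) + 48)*F = (-41/(-142) + 48)*(-4) = (-41*(-1/142) + 48)*(-4) = (41/142 + 48)*(-4) = (6857/142)*(-4) = -13714/71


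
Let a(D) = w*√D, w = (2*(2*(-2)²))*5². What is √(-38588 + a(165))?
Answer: 2*√(-9647 + 100*√165) ≈ 182.89*I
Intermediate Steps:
w = 400 (w = (2*(2*4))*25 = (2*8)*25 = 16*25 = 400)
a(D) = 400*√D
√(-38588 + a(165)) = √(-38588 + 400*√165)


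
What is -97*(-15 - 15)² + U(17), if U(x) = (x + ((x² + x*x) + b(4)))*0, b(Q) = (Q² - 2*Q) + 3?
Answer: -87300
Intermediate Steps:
b(Q) = 3 + Q² - 2*Q
U(x) = 0 (U(x) = (x + ((x² + x*x) + (3 + 4² - 2*4)))*0 = (x + ((x² + x²) + (3 + 16 - 8)))*0 = (x + (2*x² + 11))*0 = (x + (11 + 2*x²))*0 = (11 + x + 2*x²)*0 = 0)
-97*(-15 - 15)² + U(17) = -97*(-15 - 15)² + 0 = -97*(-30)² + 0 = -97*900 + 0 = -87300 + 0 = -87300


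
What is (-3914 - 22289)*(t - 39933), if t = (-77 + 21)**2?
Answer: 964191791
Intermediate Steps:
t = 3136 (t = (-56)**2 = 3136)
(-3914 - 22289)*(t - 39933) = (-3914 - 22289)*(3136 - 39933) = -26203*(-36797) = 964191791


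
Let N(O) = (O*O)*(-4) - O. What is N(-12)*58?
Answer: -32712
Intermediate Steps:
N(O) = -O - 4*O**2 (N(O) = O**2*(-4) - O = -4*O**2 - O = -O - 4*O**2)
N(-12)*58 = -1*(-12)*(1 + 4*(-12))*58 = -1*(-12)*(1 - 48)*58 = -1*(-12)*(-47)*58 = -564*58 = -32712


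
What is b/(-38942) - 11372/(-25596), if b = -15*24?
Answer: 56507873/124594929 ≈ 0.45353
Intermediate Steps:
b = -360
b/(-38942) - 11372/(-25596) = -360/(-38942) - 11372/(-25596) = -360*(-1/38942) - 11372*(-1/25596) = 180/19471 + 2843/6399 = 56507873/124594929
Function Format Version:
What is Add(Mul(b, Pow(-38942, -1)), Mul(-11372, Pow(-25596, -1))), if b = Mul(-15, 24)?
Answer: Rational(56507873, 124594929) ≈ 0.45353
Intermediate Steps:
b = -360
Add(Mul(b, Pow(-38942, -1)), Mul(-11372, Pow(-25596, -1))) = Add(Mul(-360, Pow(-38942, -1)), Mul(-11372, Pow(-25596, -1))) = Add(Mul(-360, Rational(-1, 38942)), Mul(-11372, Rational(-1, 25596))) = Add(Rational(180, 19471), Rational(2843, 6399)) = Rational(56507873, 124594929)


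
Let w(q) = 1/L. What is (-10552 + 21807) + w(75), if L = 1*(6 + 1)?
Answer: 78786/7 ≈ 11255.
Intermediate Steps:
L = 7 (L = 1*7 = 7)
w(q) = ⅐ (w(q) = 1/7 = ⅐)
(-10552 + 21807) + w(75) = (-10552 + 21807) + ⅐ = 11255 + ⅐ = 78786/7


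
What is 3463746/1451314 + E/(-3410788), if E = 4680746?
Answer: 1255217772901/1237531093858 ≈ 1.0143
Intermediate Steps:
3463746/1451314 + E/(-3410788) = 3463746/1451314 + 4680746/(-3410788) = 3463746*(1/1451314) + 4680746*(-1/3410788) = 1731873/725657 - 2340373/1705394 = 1255217772901/1237531093858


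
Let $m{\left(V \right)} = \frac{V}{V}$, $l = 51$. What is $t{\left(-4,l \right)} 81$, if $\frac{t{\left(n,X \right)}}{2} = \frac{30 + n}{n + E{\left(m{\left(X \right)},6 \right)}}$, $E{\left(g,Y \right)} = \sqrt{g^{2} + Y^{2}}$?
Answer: $\frac{5616}{7} + \frac{1404 \sqrt{37}}{7} \approx 2022.3$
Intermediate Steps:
$m{\left(V \right)} = 1$
$E{\left(g,Y \right)} = \sqrt{Y^{2} + g^{2}}$
$t{\left(n,X \right)} = \frac{2 \left(30 + n\right)}{n + \sqrt{37}}$ ($t{\left(n,X \right)} = 2 \frac{30 + n}{n + \sqrt{6^{2} + 1^{2}}} = 2 \frac{30 + n}{n + \sqrt{36 + 1}} = 2 \frac{30 + n}{n + \sqrt{37}} = \frac{2 \left(30 + n\right)}{n + \sqrt{37}}$)
$t{\left(-4,l \right)} 81 = \frac{2 \left(30 - 4\right)}{-4 + \sqrt{37}} \cdot 81 = 2 \frac{1}{-4 + \sqrt{37}} \cdot 26 \cdot 81 = \frac{52}{-4 + \sqrt{37}} \cdot 81 = \frac{4212}{-4 + \sqrt{37}}$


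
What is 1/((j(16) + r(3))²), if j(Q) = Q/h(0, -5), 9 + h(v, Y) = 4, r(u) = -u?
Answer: 25/961 ≈ 0.026015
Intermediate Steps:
h(v, Y) = -5 (h(v, Y) = -9 + 4 = -5)
j(Q) = -Q/5 (j(Q) = Q/(-5) = Q*(-⅕) = -Q/5)
1/((j(16) + r(3))²) = 1/((-⅕*16 - 1*3)²) = 1/((-16/5 - 3)²) = 1/((-31/5)²) = 1/(961/25) = 25/961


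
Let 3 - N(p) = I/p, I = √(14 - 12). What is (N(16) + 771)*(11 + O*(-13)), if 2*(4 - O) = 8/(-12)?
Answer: -35088 + 17*√2/6 ≈ -35084.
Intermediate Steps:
I = √2 ≈ 1.4142
O = 13/3 (O = 4 - 4/(-12) = 4 - 4*(-1)/12 = 4 - ½*(-⅔) = 4 + ⅓ = 13/3 ≈ 4.3333)
N(p) = 3 - √2/p
(N(16) + 771)*(11 + O*(-13)) = ((3 - 1*√2/16) + 771)*(11 + (13/3)*(-13)) = ((3 - 1*√2*1/16) + 771)*(11 - 169/3) = ((3 - √2/16) + 771)*(-136/3) = (774 - √2/16)*(-136/3) = -35088 + 17*√2/6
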